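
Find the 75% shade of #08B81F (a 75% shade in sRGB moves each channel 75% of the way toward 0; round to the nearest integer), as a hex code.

#022E08

#08B81F is rgb(8, 184, 31).
Per channel, c → c + 0.75(0 − c):
  R: 8 − 6 = 2 → 2
  G: 184 − 138 = 46 → 46
  B: 31 − 23.25 = 7.75 → 8
rgb(2, 46, 8) = #022E08.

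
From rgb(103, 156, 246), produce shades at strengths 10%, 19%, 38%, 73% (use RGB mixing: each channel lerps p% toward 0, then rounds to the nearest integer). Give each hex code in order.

#5d8cdd, #537ec7, #406199, #1c2a42

10%: (103 − 10.3 = 92.7→93, 156 − 15.6 = 140.4→140, 246 − 24.6 = 221.4→221) → #5d8cdd
19%: (103 − 19.57 = 83.43→83, 156 − 29.64 = 126.36→126, 246 − 46.74 = 199.26→199) → #537ec7
38%: (103 − 39.14 = 63.86→64, 156 − 59.28 = 96.72→97, 246 − 93.48 = 152.52→153) → #406199
73%: (103 − 75.19 = 27.81→28, 156 − 113.88 = 42.12→42, 246 − 179.58 = 66.42→66) → #1c2a42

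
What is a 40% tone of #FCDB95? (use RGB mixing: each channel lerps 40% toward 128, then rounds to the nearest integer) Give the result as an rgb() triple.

#FCDB95 is rgb(252, 219, 149).
Per channel, c → c + 0.4(128 − c):
  R: 252 + 0.4×(128−252) = 252 − 49.6 = 202.4 → 202
  G: 219 + 0.4×(128−219) = 219 − 36.4 = 182.6 → 183
  B: 149 + 0.4×(128−149) = 149 − 8.4 = 140.6 → 141

rgb(202, 183, 141)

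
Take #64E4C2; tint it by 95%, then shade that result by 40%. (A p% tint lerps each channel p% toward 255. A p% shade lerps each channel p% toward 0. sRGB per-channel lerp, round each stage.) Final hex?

#949897

#64E4C2 is rgb(100, 228, 194).
A 95% tint moves each channel 95% toward 255:
  R: 100 + 147.25 = 247.25 → 247
  G: 228 + 25.65 = 253.65 → 254
  B: 194 + 0.95×(255−194) = 194 + 57.95 = 251.95 → 252
After the tint: rgb(247, 254, 252) = #F7FEFC.
Lerp each channel 40% toward 0:
  R: 247 − 98.8 = 148.2 → 148
  G: 254 − 101.6 = 152.4 → 152
  B: 252 + 0.4×(0−252) = 252 − 100.8 = 151.2 → 151
rgb(148, 152, 151) = #949897.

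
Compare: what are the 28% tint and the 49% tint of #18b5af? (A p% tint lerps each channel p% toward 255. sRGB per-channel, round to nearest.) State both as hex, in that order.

#59cac5, #89d9d6

#18b5af is rgb(24, 181, 175).
28% tint:
  R: 24 + 0.28×(255−24) = 24 + 64.68 = 88.68 → 89
  G: 181 + 20.72 = 201.72 → 202
  B: 175 + 22.4 = 197.4 → 197
  → #59cac5
49% tint:
  R: 24 + 113.19 = 137.19 → 137
  G: 181 + 36.26 = 217.26 → 217
  B: 175 + 39.2 = 214.2 → 214
  → #89d9d6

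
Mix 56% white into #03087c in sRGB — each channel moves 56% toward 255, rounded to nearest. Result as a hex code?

#9092c5

#03087c is rgb(3, 8, 124).
Per channel, c → c + 0.56(255 − c):
  R: 3 + 141.12 = 144.12 → 144
  G: 8 + 138.32 = 146.32 → 146
  B: 124 + 0.56×(255−124) = 124 + 73.36 = 197.36 → 197
rgb(144, 146, 197) = #9092c5.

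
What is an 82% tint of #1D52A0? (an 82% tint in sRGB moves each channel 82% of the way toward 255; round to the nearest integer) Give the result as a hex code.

#1D52A0 is rgb(29, 82, 160).
Lerp each channel 82% toward 255:
  R: 29 + 0.82×(255−29) = 29 + 185.32 = 214.32 → 214
  G: 82 + 141.86 = 223.86 → 224
  B: 160 + 0.82×(255−160) = 160 + 77.9 = 237.9 → 238
rgb(214, 224, 238) = #D6E0EE.

#D6E0EE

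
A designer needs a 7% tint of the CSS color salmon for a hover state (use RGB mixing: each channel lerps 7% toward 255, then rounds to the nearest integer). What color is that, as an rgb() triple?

rgb(250, 137, 124)

CSS salmon is rgb(250, 128, 114).
A 7% tint moves each channel 7% toward 255:
  R: 250 + 0.35 = 250.35 → 250
  G: 128 + 0.07×(255−128) = 128 + 8.89 = 136.89 → 137
  B: 114 + 9.87 = 123.87 → 124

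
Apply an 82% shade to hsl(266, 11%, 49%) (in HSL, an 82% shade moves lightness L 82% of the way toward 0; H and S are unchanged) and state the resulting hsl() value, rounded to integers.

hsl(266, 11%, 9%)

L moves 82% from 49 toward 0: 49 − 40.18 = 8.82 → 9.
H and S are unchanged.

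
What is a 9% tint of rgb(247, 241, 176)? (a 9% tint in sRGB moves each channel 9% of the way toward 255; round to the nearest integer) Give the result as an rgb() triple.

rgb(248, 242, 183)

A 9% tint moves each channel 9% toward 255:
  R: 247 + 0.09×(255−247) = 247 + 0.72 = 247.72 → 248
  G: 241 + 0.09×(255−241) = 241 + 1.26 = 242.26 → 242
  B: 176 + 7.11 = 183.11 → 183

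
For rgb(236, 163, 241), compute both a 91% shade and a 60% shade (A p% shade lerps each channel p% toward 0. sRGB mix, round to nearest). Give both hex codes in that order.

91% shade:
  R: 236 − 214.76 = 21.24 → 21
  G: 163 + 0.91×(0−163) = 163 − 148.33 = 14.67 → 15
  B: 241 − 219.31 = 21.69 → 22
  → #150F16
60% shade:
  R: 236 + 0.6×(0−236) = 236 − 141.6 = 94.4 → 94
  G: 163 − 97.8 = 65.2 → 65
  B: 241 − 144.6 = 96.4 → 96
  → #5E4160

#150F16, #5E4160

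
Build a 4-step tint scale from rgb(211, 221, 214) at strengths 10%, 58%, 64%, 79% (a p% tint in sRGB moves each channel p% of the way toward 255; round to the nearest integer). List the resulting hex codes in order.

#D7E0DA, #EDF1EE, #EFF3F0, #F6F8F6

10%: (211 + 4.4 = 215.4→215, 221 + 3.4 = 224.4→224, 214 + 4.1 = 218.1→218) → #D7E0DA
58%: (211 + 25.52 = 236.52→237, 221 + 19.72 = 240.72→241, 214 + 23.78 = 237.78→238) → #EDF1EE
64%: (211 + 28.16 = 239.16→239, 221 + 21.76 = 242.76→243, 214 + 26.24 = 240.24→240) → #EFF3F0
79%: (211 + 34.76 = 245.76→246, 221 + 26.86 = 247.86→248, 214 + 32.39 = 246.39→246) → #F6F8F6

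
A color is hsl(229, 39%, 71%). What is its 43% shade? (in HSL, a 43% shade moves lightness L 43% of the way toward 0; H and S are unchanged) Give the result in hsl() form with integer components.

L moves 43% from 71 toward 0: 71 − 30.53 = 40.47 → 40.
H and S are unchanged.

hsl(229, 39%, 40%)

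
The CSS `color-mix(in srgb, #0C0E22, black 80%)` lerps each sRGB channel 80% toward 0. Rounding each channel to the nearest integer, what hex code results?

#020307

#0C0E22 is rgb(12, 14, 34).
Per channel, c → c + 0.8(0 − c):
  R: 12 − 9.6 = 2.4 → 2
  G: 14 − 11.2 = 2.8 → 3
  B: 34 + 0.8×(0−34) = 34 − 27.2 = 6.8 → 7
rgb(2, 3, 7) = #020307.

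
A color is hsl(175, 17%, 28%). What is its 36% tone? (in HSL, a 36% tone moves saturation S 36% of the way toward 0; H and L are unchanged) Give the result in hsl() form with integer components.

hsl(175, 11%, 28%)

S moves 36% from 17 toward 0: 17 − 6.12 = 10.88 → 11.
H and L are unchanged.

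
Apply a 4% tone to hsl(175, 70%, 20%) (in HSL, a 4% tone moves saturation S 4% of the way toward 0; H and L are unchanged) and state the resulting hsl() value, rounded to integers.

hsl(175, 67%, 20%)

S moves 4% from 70 toward 0: 70 − 2.8 = 67.2 → 67.
H and L are unchanged.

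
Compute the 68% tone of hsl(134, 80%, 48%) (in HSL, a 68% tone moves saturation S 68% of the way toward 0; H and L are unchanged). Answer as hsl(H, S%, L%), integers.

hsl(134, 26%, 48%)

S moves 68% from 80 toward 0: 80 − 54.4 = 25.6 → 26.
H and L are unchanged.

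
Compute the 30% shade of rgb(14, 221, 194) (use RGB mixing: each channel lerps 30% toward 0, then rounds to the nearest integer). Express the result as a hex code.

A 30% shade moves each channel 30% toward 0:
  R: 14 − 4.2 = 9.8 → 10
  G: 221 + 0.3×(0−221) = 221 − 66.3 = 154.7 → 155
  B: 194 + 0.3×(0−194) = 194 − 58.2 = 135.8 → 136
rgb(10, 155, 136) = #0a9b88.

#0a9b88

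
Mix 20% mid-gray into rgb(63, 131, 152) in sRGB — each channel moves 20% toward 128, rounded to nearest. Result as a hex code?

#4C8293

Per channel, c → c + 0.2(128 − c):
  R: 63 + 13 = 76 → 76
  G: 131 − 0.6 = 130.4 → 130
  B: 152 + 0.2×(128−152) = 152 − 4.8 = 147.2 → 147
rgb(76, 130, 147) = #4C8293.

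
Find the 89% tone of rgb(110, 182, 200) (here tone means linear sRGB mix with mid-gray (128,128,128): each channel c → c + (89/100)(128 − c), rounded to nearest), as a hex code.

Lerp each channel 89% toward 128:
  R: 110 + 16.02 = 126.02 → 126
  G: 182 − 48.06 = 133.94 → 134
  B: 200 + 0.89×(128−200) = 200 − 64.08 = 135.92 → 136
rgb(126, 134, 136) = #7E8688.

#7E8688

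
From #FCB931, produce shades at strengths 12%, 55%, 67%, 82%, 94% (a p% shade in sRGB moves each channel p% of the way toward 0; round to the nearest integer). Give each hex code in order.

#DEA32B, #715316, #533D10, #2D2109, #0F0B03

#FCB931 is rgb(252, 185, 49).
12%: (252 − 30.24 = 221.76→222, 185 − 22.2 = 162.8→163, 49 − 5.88 = 43.12→43) → #DEA32B
55%: (252 − 138.6 = 113.4→113, 185 − 101.75 = 83.25→83, 49 − 26.95 = 22.05→22) → #715316
67%: (252 − 168.84 = 83.16→83, 185 − 123.95 = 61.05→61, 49 − 32.83 = 16.17→16) → #533D10
82%: (252 − 206.64 = 45.36→45, 185 − 151.7 = 33.3→33, 49 − 40.18 = 8.82→9) → #2D2109
94%: (252 − 236.88 = 15.12→15, 185 − 173.9 = 11.1→11, 49 − 46.06 = 2.94→3) → #0F0B03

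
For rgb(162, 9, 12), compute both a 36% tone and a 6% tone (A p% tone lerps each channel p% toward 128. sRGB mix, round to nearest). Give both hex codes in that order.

36% tone:
  R: 162 − 12.24 = 149.76 → 150
  G: 9 + 42.84 = 51.84 → 52
  B: 12 + 0.36×(128−12) = 12 + 41.76 = 53.76 → 54
  → #963436
6% tone:
  R: 162 + 0.06×(128−162) = 162 − 2.04 = 159.96 → 160
  G: 9 + 0.06×(128−9) = 9 + 7.14 = 16.14 → 16
  B: 12 + 6.96 = 18.96 → 19
  → #A01013

#963436, #A01013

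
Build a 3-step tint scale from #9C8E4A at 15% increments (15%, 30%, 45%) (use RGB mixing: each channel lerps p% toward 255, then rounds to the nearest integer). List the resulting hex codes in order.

#AB9F65, #BAB080, #C9C19B

#9C8E4A is rgb(156, 142, 74).
15%: (156 + 14.85 = 170.85→171, 142 + 16.95 = 158.95→159, 74 + 27.15 = 101.15→101) → #AB9F65
30%: (156 + 29.7 = 185.7→186, 142 + 33.9 = 175.9→176, 74 + 54.3 = 128.3→128) → #BAB080
45%: (156 + 44.55 = 200.55→201, 142 + 50.85 = 192.85→193, 74 + 81.45 = 155.45→155) → #C9C19B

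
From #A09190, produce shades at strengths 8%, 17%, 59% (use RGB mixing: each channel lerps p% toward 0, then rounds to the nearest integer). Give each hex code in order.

#938584, #857878, #423B3B

#A09190 is rgb(160, 145, 144).
8%: (160 − 12.8 = 147.2→147, 145 − 11.6 = 133.4→133, 144 − 11.52 = 132.48→132) → #938584
17%: (160 − 27.2 = 132.8→133, 145 − 24.65 = 120.35→120, 144 − 24.48 = 119.52→120) → #857878
59%: (160 − 94.4 = 65.6→66, 145 − 85.55 = 59.45→59, 144 − 84.96 = 59.04→59) → #423B3B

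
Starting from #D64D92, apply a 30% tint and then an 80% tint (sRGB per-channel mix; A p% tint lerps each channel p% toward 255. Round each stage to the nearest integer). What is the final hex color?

#F9E6F0

#D64D92 is rgb(214, 77, 146).
Per channel, c → c + 0.3(255 − c):
  R: 214 + 12.3 = 226.3 → 226
  G: 77 + 0.3×(255−77) = 77 + 53.4 = 130.4 → 130
  B: 146 + 0.3×(255−146) = 146 + 32.7 = 178.7 → 179
After the tint: rgb(226, 130, 179) = #E282B3.
An 80% tint moves each channel 80% toward 255:
  R: 226 + 23.2 = 249.2 → 249
  G: 130 + 100 = 230 → 230
  B: 179 + 0.8×(255−179) = 179 + 60.8 = 239.8 → 240
rgb(249, 230, 240) = #F9E6F0.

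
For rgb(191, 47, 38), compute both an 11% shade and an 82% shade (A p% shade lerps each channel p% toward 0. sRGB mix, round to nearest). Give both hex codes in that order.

#aa2a22, #220807

11% shade:
  R: 191 + 0.11×(0−191) = 191 − 21.01 = 169.99 → 170
  G: 47 − 5.17 = 41.83 → 42
  B: 38 − 4.18 = 33.82 → 34
  → #aa2a22
82% shade:
  R: 191 + 0.82×(0−191) = 191 − 156.62 = 34.38 → 34
  G: 47 + 0.82×(0−47) = 47 − 38.54 = 8.46 → 8
  B: 38 − 31.16 = 6.84 → 7
  → #220807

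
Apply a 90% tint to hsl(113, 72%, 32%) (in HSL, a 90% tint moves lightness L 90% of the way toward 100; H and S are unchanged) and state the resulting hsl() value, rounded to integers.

L moves 90% from 32 toward 100: 32 + 61.2 = 93.2 → 93.
H and S are unchanged.

hsl(113, 72%, 93%)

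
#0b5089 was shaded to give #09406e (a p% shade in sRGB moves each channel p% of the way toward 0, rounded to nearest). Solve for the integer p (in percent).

20%

#0b5089 is rgb(11, 80, 137); #09406e is rgb(9, 64, 110).
On the B channel (widest range): 110 ≈ 137 + (p/100)(0 − 137), so p ≈ 100×(110 − 137)/(0 − 137) = -2700/-137 = 19.71.
p = 20 reproduces all three channels after rounding.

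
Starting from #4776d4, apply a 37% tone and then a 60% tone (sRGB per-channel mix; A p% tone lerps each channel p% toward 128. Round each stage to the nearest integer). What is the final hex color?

#727e95

#4776d4 is rgb(71, 118, 212).
A 37% tone moves each channel 37% toward 128:
  R: 71 + 0.37×(128−71) = 71 + 21.09 = 92.09 → 92
  G: 118 + 3.7 = 121.7 → 122
  B: 212 + 0.37×(128−212) = 212 − 31.08 = 180.92 → 181
After the tone: rgb(92, 122, 181) = #5c7ab5.
A 60% tone moves each channel 60% toward 128:
  R: 92 + 21.6 = 113.6 → 114
  G: 122 + 3.6 = 125.6 → 126
  B: 181 + 0.6×(128−181) = 181 − 31.8 = 149.2 → 149
rgb(114, 126, 149) = #727e95.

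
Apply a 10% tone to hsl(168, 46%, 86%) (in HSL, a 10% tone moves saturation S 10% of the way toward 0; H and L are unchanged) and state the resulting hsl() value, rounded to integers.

S moves 10% from 46 toward 0: 46 − 4.6 = 41.4 → 41.
H and L are unchanged.

hsl(168, 41%, 86%)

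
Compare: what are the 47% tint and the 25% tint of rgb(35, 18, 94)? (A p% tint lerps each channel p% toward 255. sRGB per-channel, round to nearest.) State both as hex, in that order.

#8A81AA, #5A4D86

47% tint:
  R: 35 + 103.4 = 138.4 → 138
  G: 18 + 0.47×(255−18) = 18 + 111.39 = 129.39 → 129
  B: 94 + 75.67 = 169.67 → 170
  → #8A81AA
25% tint:
  R: 35 + 55 = 90 → 90
  G: 18 + 0.25×(255−18) = 18 + 59.25 = 77.25 → 77
  B: 94 + 0.25×(255−94) = 94 + 40.25 = 134.25 → 134
  → #5A4D86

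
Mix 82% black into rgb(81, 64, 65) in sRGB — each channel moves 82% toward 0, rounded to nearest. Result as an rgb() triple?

Lerp each channel 82% toward 0:
  R: 81 + 0.82×(0−81) = 81 − 66.42 = 14.58 → 15
  G: 64 + 0.82×(0−64) = 64 − 52.48 = 11.52 → 12
  B: 65 + 0.82×(0−65) = 65 − 53.3 = 11.7 → 12

rgb(15, 12, 12)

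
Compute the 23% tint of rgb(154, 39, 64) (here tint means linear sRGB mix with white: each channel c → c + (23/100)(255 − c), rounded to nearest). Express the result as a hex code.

Per channel, c → c + 0.23(255 − c):
  R: 154 + 0.23×(255−154) = 154 + 23.23 = 177.23 → 177
  G: 39 + 0.23×(255−39) = 39 + 49.68 = 88.68 → 89
  B: 64 + 0.23×(255−64) = 64 + 43.93 = 107.93 → 108
rgb(177, 89, 108) = #b1596c.

#b1596c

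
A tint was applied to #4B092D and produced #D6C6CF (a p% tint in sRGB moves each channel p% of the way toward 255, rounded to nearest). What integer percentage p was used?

#4B092D is rgb(75, 9, 45); #D6C6CF is rgb(214, 198, 207).
On the G channel (widest range): 198 ≈ 9 + (p/100)(255 − 9), so p ≈ 100×(198 − 9)/(255 − 9) = 18900/246 = 76.83.
p = 77 reproduces all three channels after rounding.

77%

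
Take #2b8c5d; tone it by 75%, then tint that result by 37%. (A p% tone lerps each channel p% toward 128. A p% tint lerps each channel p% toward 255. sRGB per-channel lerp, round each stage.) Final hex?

#2b8c5d is rgb(43, 140, 93).
A 75% tone moves each channel 75% toward 128:
  R: 43 + 0.75×(128−43) = 43 + 63.75 = 106.75 → 107
  G: 140 + 0.75×(128−140) = 140 − 9 = 131 → 131
  B: 93 + 26.25 = 119.25 → 119
After the tone: rgb(107, 131, 119) = #6b8377.
A 37% tint moves each channel 37% toward 255:
  R: 107 + 0.37×(255−107) = 107 + 54.76 = 161.76 → 162
  G: 131 + 0.37×(255−131) = 131 + 45.88 = 176.88 → 177
  B: 119 + 50.32 = 169.32 → 169
rgb(162, 177, 169) = #a2b1a9.

#a2b1a9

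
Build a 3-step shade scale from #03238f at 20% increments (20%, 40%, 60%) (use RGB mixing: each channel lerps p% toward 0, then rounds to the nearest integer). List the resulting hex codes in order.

#03238f is rgb(3, 35, 143).
20%: (3 − 0.6 = 2.4→2, 35 − 7 = 28→28, 143 − 28.6 = 114.4→114) → #021c72
40%: (3 − 1.2 = 1.8→2, 35 − 14 = 21→21, 143 − 57.2 = 85.8→86) → #021556
60%: (3 − 1.8 = 1.2→1, 35 − 21 = 14→14, 143 − 85.8 = 57.2→57) → #010e39

#021c72, #021556, #010e39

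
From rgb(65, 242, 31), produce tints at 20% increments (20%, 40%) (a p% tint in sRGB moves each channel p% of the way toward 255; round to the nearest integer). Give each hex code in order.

20%: (65 + 38 = 103→103, 242 + 2.6 = 244.6→245, 31 + 44.8 = 75.8→76) → #67F54C
40%: (65 + 76 = 141→141, 242 + 5.2 = 247.2→247, 31 + 89.6 = 120.6→121) → #8DF779

#67F54C, #8DF779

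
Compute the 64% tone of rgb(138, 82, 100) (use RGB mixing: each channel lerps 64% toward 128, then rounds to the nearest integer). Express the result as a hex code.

#846F76

Lerp each channel 64% toward 128:
  R: 138 − 6.4 = 131.6 → 132
  G: 82 + 0.64×(128−82) = 82 + 29.44 = 111.44 → 111
  B: 100 + 0.64×(128−100) = 100 + 17.92 = 117.92 → 118
rgb(132, 111, 118) = #846F76.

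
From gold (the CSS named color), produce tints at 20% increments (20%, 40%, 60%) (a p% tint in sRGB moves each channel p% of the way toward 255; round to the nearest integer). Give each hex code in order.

#FFDF33, #FFE766, #FFEF99

CSS gold is rgb(255, 215, 0).
20%: (255→255, 215 + 8 = 223→223, 0 + 51 = 51→51) → #FFDF33
40%: (255→255, 215 + 16 = 231→231, 0 + 102 = 102→102) → #FFE766
60%: (255→255, 215 + 24 = 239→239, 0 + 153 = 153→153) → #FFEF99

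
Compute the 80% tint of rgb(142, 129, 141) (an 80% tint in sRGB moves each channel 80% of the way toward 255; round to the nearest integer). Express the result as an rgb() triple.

rgb(232, 230, 232)

Per channel, c → c + 0.8(255 − c):
  R: 142 + 0.8×(255−142) = 142 + 90.4 = 232.4 → 232
  G: 129 + 100.8 = 229.8 → 230
  B: 141 + 0.8×(255−141) = 141 + 91.2 = 232.2 → 232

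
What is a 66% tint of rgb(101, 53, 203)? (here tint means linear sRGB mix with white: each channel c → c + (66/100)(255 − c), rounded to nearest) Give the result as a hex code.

A 66% tint moves each channel 66% toward 255:
  R: 101 + 101.64 = 202.64 → 203
  G: 53 + 0.66×(255−53) = 53 + 133.32 = 186.32 → 186
  B: 203 + 0.66×(255−203) = 203 + 34.32 = 237.32 → 237
rgb(203, 186, 237) = #cbbaed.

#cbbaed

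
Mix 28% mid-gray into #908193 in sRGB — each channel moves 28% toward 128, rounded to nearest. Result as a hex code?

#8c818e

#908193 is rgb(144, 129, 147).
Lerp each channel 28% toward 128:
  R: 144 + 0.28×(128−144) = 144 − 4.48 = 139.52 → 140
  G: 129 + 0.28×(128−129) = 129 − 0.28 = 128.72 → 129
  B: 147 + 0.28×(128−147) = 147 − 5.32 = 141.68 → 142
rgb(140, 129, 142) = #8c818e.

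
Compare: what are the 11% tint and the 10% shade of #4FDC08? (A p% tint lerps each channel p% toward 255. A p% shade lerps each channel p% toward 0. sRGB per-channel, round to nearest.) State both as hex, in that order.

#4FDC08 is rgb(79, 220, 8).
11% tint:
  R: 79 + 19.36 = 98.36 → 98
  G: 220 + 3.85 = 223.85 → 224
  B: 8 + 0.11×(255−8) = 8 + 27.17 = 35.17 → 35
  → #62E023
10% shade:
  R: 79 − 7.9 = 71.1 → 71
  G: 220 − 22 = 198 → 198
  B: 8 + 0.1×(0−8) = 8 − 0.8 = 7.2 → 7
  → #47C607

#62E023, #47C607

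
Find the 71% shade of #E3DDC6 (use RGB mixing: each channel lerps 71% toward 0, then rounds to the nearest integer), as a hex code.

#E3DDC6 is rgb(227, 221, 198).
Lerp each channel 71% toward 0:
  R: 227 + 0.71×(0−227) = 227 − 161.17 = 65.83 → 66
  G: 221 + 0.71×(0−221) = 221 − 156.91 = 64.09 → 64
  B: 198 + 0.71×(0−198) = 198 − 140.58 = 57.42 → 57
rgb(66, 64, 57) = #424039.

#424039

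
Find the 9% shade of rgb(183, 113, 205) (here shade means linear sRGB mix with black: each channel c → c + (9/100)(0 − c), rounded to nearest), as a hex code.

#a767bb

A 9% shade moves each channel 9% toward 0:
  R: 183 + 0.09×(0−183) = 183 − 16.47 = 166.53 → 167
  G: 113 + 0.09×(0−113) = 113 − 10.17 = 102.83 → 103
  B: 205 + 0.09×(0−205) = 205 − 18.45 = 186.55 → 187
rgb(167, 103, 187) = #a767bb.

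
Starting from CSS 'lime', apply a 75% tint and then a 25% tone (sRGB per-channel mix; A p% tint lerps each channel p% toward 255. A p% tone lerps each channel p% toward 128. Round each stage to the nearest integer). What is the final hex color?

#AFDFAF

CSS lime is rgb(0, 255, 0).
A 75% tint moves each channel 75% toward 255:
  R: 0 + 0.75×(255−0) = 0 + 191.25 = 191.25 → 191
  G: 255 + 0 = 255 → 255
  B: 0 + 191.25 = 191.25 → 191
After the tint: rgb(191, 255, 191) = #BFFFBF.
Per channel, c → c + 0.25(128 − c):
  R: 191 + 0.25×(128−191) = 191 − 15.75 = 175.25 → 175
  G: 255 + 0.25×(128−255) = 255 − 31.75 = 223.25 → 223
  B: 191 + 0.25×(128−191) = 191 − 15.75 = 175.25 → 175
rgb(175, 223, 175) = #AFDFAF.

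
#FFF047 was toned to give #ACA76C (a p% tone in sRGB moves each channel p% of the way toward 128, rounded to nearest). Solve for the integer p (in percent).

65%

#FFF047 is rgb(255, 240, 71); #ACA76C is rgb(172, 167, 108).
On the R channel (widest range): 172 ≈ 255 + (p/100)(128 − 255), so p ≈ 100×(172 − 255)/(128 − 255) = -8300/-127 = 65.35.
p = 65 reproduces all three channels after rounding.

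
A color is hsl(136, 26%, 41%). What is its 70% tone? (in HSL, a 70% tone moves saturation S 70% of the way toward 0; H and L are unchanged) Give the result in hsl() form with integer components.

S moves 70% from 26 toward 0: 26 − 18.2 = 7.8 → 8.
H and L are unchanged.

hsl(136, 8%, 41%)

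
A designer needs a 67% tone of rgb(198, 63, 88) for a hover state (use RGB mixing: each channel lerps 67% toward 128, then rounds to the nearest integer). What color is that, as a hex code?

A 67% tone moves each channel 67% toward 128:
  R: 198 + 0.67×(128−198) = 198 − 46.9 = 151.1 → 151
  G: 63 + 0.67×(128−63) = 63 + 43.55 = 106.55 → 107
  B: 88 + 0.67×(128−88) = 88 + 26.8 = 114.8 → 115
rgb(151, 107, 115) = #976B73.

#976B73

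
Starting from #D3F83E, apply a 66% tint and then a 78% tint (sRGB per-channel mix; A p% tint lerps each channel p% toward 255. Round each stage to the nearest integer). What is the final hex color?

#FCFFF0

#D3F83E is rgb(211, 248, 62).
Lerp each channel 66% toward 255:
  R: 211 + 0.66×(255−211) = 211 + 29.04 = 240.04 → 240
  G: 248 + 0.66×(255−248) = 248 + 4.62 = 252.62 → 253
  B: 62 + 127.38 = 189.38 → 189
After the tint: rgb(240, 253, 189) = #F0FDBD.
A 78% tint moves each channel 78% toward 255:
  R: 240 + 0.78×(255−240) = 240 + 11.7 = 251.7 → 252
  G: 253 + 1.56 = 254.56 → 255
  B: 189 + 0.78×(255−189) = 189 + 51.48 = 240.48 → 240
rgb(252, 255, 240) = #FCFFF0.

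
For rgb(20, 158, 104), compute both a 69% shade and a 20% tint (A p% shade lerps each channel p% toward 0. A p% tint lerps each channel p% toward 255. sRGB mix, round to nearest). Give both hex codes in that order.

#063120, #43B186

69% shade:
  R: 20 + 0.69×(0−20) = 20 − 13.8 = 6.2 → 6
  G: 158 + 0.69×(0−158) = 158 − 109.02 = 48.98 → 49
  B: 104 + 0.69×(0−104) = 104 − 71.76 = 32.24 → 32
  → #063120
20% tint:
  R: 20 + 47 = 67 → 67
  G: 158 + 19.4 = 177.4 → 177
  B: 104 + 0.2×(255−104) = 104 + 30.2 = 134.2 → 134
  → #43B186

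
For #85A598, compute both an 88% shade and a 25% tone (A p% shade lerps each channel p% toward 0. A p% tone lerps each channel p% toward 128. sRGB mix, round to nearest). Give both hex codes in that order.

#101412, #849C92

#85A598 is rgb(133, 165, 152).
88% shade:
  R: 133 + 0.88×(0−133) = 133 − 117.04 = 15.96 → 16
  G: 165 + 0.88×(0−165) = 165 − 145.2 = 19.8 → 20
  B: 152 − 133.76 = 18.24 → 18
  → #101412
25% tone:
  R: 133 + 0.25×(128−133) = 133 − 1.25 = 131.75 → 132
  G: 165 − 9.25 = 155.75 → 156
  B: 152 + 0.25×(128−152) = 152 − 6 = 146 → 146
  → #849C92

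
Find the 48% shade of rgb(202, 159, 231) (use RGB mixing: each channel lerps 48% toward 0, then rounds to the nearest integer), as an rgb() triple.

A 48% shade moves each channel 48% toward 0:
  R: 202 + 0.48×(0−202) = 202 − 96.96 = 105.04 → 105
  G: 159 + 0.48×(0−159) = 159 − 76.32 = 82.68 → 83
  B: 231 − 110.88 = 120.12 → 120

rgb(105, 83, 120)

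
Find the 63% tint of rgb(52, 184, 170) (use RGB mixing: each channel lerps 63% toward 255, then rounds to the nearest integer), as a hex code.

Per channel, c → c + 0.63(255 − c):
  R: 52 + 127.89 = 179.89 → 180
  G: 184 + 44.73 = 228.73 → 229
  B: 170 + 0.63×(255−170) = 170 + 53.55 = 223.55 → 224
rgb(180, 229, 224) = #B4E5E0.

#B4E5E0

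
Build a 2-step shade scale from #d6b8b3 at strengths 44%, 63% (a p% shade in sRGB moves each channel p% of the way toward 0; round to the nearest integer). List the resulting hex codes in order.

#d6b8b3 is rgb(214, 184, 179).
44%: (214 − 94.16 = 119.84→120, 184 − 80.96 = 103.04→103, 179 − 78.76 = 100.24→100) → #786764
63%: (214 − 134.82 = 79.18→79, 184 − 115.92 = 68.08→68, 179 − 112.77 = 66.23→66) → #4f4442

#786764, #4f4442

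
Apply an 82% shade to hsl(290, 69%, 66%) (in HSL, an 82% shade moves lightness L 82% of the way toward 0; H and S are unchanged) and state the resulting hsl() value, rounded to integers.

L moves 82% from 66 toward 0: 66 − 54.12 = 11.88 → 12.
H and S are unchanged.

hsl(290, 69%, 12%)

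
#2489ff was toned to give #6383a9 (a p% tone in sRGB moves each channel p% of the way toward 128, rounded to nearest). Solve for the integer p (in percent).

68%

#2489ff is rgb(36, 137, 255); #6383a9 is rgb(99, 131, 169).
On the B channel (widest range): 169 ≈ 255 + (p/100)(128 − 255), so p ≈ 100×(169 − 255)/(128 − 255) = -8600/-127 = 67.72.
p = 68 reproduces all three channels after rounding.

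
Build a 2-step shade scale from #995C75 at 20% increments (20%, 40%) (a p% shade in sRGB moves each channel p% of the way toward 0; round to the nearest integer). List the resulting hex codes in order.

#7A4A5E, #5C3746

#995C75 is rgb(153, 92, 117).
20%: (153 − 30.6 = 122.4→122, 92 − 18.4 = 73.6→74, 117 − 23.4 = 93.6→94) → #7A4A5E
40%: (153 − 61.2 = 91.8→92, 92 − 36.8 = 55.2→55, 117 − 46.8 = 70.2→70) → #5C3746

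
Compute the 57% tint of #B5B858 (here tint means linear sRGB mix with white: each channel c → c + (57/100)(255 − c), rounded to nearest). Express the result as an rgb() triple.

#B5B858 is rgb(181, 184, 88).
Lerp each channel 57% toward 255:
  R: 181 + 0.57×(255−181) = 181 + 42.18 = 223.18 → 223
  G: 184 + 40.47 = 224.47 → 224
  B: 88 + 95.19 = 183.19 → 183

rgb(223, 224, 183)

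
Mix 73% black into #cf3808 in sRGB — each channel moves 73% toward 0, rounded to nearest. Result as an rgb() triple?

#cf3808 is rgb(207, 56, 8).
Per channel, c → c + 0.73(0 − c):
  R: 207 + 0.73×(0−207) = 207 − 151.11 = 55.89 → 56
  G: 56 + 0.73×(0−56) = 56 − 40.88 = 15.12 → 15
  B: 8 + 0.73×(0−8) = 8 − 5.84 = 2.16 → 2

rgb(56, 15, 2)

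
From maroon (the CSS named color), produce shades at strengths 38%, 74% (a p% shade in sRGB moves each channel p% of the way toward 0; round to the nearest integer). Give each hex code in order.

CSS maroon is rgb(128, 0, 0).
38%: (128 − 48.64 = 79.36→79, 0→0, 0→0) → #4f0000
74%: (128 − 94.72 = 33.28→33, 0→0, 0→0) → #210000

#4f0000, #210000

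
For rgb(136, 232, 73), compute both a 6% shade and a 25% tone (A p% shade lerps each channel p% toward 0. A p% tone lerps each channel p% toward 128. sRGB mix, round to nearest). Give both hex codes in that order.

6% shade:
  R: 136 + 0.06×(0−136) = 136 − 8.16 = 127.84 → 128
  G: 232 + 0.06×(0−232) = 232 − 13.92 = 218.08 → 218
  B: 73 + 0.06×(0−73) = 73 − 4.38 = 68.62 → 69
  → #80DA45
25% tone:
  R: 136 − 2 = 134 → 134
  G: 232 + 0.25×(128−232) = 232 − 26 = 206 → 206
  B: 73 + 13.75 = 86.75 → 87
  → #86CE57

#80DA45, #86CE57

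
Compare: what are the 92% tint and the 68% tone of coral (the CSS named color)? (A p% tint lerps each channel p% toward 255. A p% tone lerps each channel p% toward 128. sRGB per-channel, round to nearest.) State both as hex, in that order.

CSS coral is rgb(255, 127, 80).
92% tint:
  R: 255 + 0 = 255 → 255
  G: 127 + 117.76 = 244.76 → 245
  B: 80 + 0.92×(255−80) = 80 + 161 = 241 → 241
  → #FFF5F1
68% tone:
  R: 255 − 86.36 = 168.64 → 169
  G: 127 + 0.68 = 127.68 → 128
  B: 80 + 0.68×(128−80) = 80 + 32.64 = 112.64 → 113
  → #A98071

#FFF5F1, #A98071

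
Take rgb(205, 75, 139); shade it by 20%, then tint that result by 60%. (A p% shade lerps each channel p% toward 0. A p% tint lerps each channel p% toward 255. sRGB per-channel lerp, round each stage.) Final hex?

Lerp each channel 20% toward 0:
  R: 205 + 0.2×(0−205) = 205 − 41 = 164 → 164
  G: 75 − 15 = 60 → 60
  B: 139 + 0.2×(0−139) = 139 − 27.8 = 111.2 → 111
After the shade: rgb(164, 60, 111) = #A43C6F.
Lerp each channel 60% toward 255:
  R: 164 + 0.6×(255−164) = 164 + 54.6 = 218.6 → 219
  G: 60 + 0.6×(255−60) = 60 + 117 = 177 → 177
  B: 111 + 86.4 = 197.4 → 197
rgb(219, 177, 197) = #DBB1C5.

#DBB1C5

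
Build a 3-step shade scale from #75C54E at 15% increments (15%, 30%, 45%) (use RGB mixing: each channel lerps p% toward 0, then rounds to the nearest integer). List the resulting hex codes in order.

#75C54E is rgb(117, 197, 78).
15%: (117 − 17.55 = 99.45→99, 197 − 29.55 = 167.45→167, 78 − 11.7 = 66.3→66) → #63A742
30%: (117 − 35.1 = 81.9→82, 197 − 59.1 = 137.9→138, 78 − 23.4 = 54.6→55) → #528A37
45%: (117 − 52.65 = 64.35→64, 197 − 88.65 = 108.35→108, 78 − 35.1 = 42.9→43) → #406C2B

#63A742, #528A37, #406C2B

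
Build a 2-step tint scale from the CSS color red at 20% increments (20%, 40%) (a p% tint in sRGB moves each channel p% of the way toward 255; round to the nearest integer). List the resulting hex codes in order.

#ff3333, #ff6666

CSS red is rgb(255, 0, 0).
20%: (255→255, 0 + 51 = 51→51, 0 + 51 = 51→51) → #ff3333
40%: (255→255, 0 + 102 = 102→102, 0 + 102 = 102→102) → #ff6666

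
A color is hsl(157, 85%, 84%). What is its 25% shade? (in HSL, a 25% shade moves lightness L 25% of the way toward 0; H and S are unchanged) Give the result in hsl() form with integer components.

L moves 25% from 84 toward 0: 84 − 21 = 63 → 63.
H and S are unchanged.

hsl(157, 85%, 63%)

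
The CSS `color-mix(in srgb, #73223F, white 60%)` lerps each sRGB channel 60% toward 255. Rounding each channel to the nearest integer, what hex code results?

#73223F is rgb(115, 34, 63).
Lerp each channel 60% toward 255:
  R: 115 + 0.6×(255−115) = 115 + 84 = 199 → 199
  G: 34 + 0.6×(255−34) = 34 + 132.6 = 166.6 → 167
  B: 63 + 0.6×(255−63) = 63 + 115.2 = 178.2 → 178
rgb(199, 167, 178) = #C7A7B2.

#C7A7B2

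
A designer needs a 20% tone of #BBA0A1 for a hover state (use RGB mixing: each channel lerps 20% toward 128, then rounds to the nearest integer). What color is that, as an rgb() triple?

rgb(175, 154, 154)

#BBA0A1 is rgb(187, 160, 161).
Per channel, c → c + 0.2(128 − c):
  R: 187 + 0.2×(128−187) = 187 − 11.8 = 175.2 → 175
  G: 160 + 0.2×(128−160) = 160 − 6.4 = 153.6 → 154
  B: 161 − 6.6 = 154.4 → 154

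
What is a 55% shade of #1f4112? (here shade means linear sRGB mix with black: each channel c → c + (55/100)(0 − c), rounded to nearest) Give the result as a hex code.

#0e1d08

#1f4112 is rgb(31, 65, 18).
Per channel, c → c + 0.55(0 − c):
  R: 31 + 0.55×(0−31) = 31 − 17.05 = 13.95 → 14
  G: 65 + 0.55×(0−65) = 65 − 35.75 = 29.25 → 29
  B: 18 + 0.55×(0−18) = 18 − 9.9 = 8.1 → 8
rgb(14, 29, 8) = #0e1d08.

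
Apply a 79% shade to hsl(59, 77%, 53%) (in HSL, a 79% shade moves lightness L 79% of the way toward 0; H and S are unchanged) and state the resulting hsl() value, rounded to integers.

L moves 79% from 53 toward 0: 53 − 41.87 = 11.13 → 11.
H and S are unchanged.

hsl(59, 77%, 11%)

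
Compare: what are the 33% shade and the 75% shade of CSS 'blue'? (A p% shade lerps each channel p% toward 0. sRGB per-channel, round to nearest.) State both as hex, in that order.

CSS blue is rgb(0, 0, 255).
33% shade:
  R: 0 + 0.33×(0−0) = 0 + 0 = 0 → 0
  G: 0 + 0.33×(0−0) = 0 + 0 = 0 → 0
  B: 255 − 84.15 = 170.85 → 171
  → #0000AB
75% shade:
  R: 0 + 0.75×(0−0) = 0 + 0 = 0 → 0
  G: 0 + 0.75×(0−0) = 0 + 0 = 0 → 0
  B: 255 − 191.25 = 63.75 → 64
  → #000040

#0000AB, #000040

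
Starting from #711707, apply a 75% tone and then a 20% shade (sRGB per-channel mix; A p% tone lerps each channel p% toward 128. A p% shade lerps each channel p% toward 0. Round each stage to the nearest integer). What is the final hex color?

#711707 is rgb(113, 23, 7).
Per channel, c → c + 0.75(128 − c):
  R: 113 + 0.75×(128−113) = 113 + 11.25 = 124.25 → 124
  G: 23 + 78.75 = 101.75 → 102
  B: 7 + 0.75×(128−7) = 7 + 90.75 = 97.75 → 98
After the tone: rgb(124, 102, 98) = #7c6662.
Lerp each channel 20% toward 0:
  R: 124 − 24.8 = 99.2 → 99
  G: 102 + 0.2×(0−102) = 102 − 20.4 = 81.6 → 82
  B: 98 + 0.2×(0−98) = 98 − 19.6 = 78.4 → 78
rgb(99, 82, 78) = #63524e.

#63524e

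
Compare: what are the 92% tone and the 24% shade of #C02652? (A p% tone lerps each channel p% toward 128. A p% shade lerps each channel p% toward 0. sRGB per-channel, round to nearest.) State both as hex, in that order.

#85797C, #921D3E

#C02652 is rgb(192, 38, 82).
92% tone:
  R: 192 + 0.92×(128−192) = 192 − 58.88 = 133.12 → 133
  G: 38 + 0.92×(128−38) = 38 + 82.8 = 120.8 → 121
  B: 82 + 0.92×(128−82) = 82 + 42.32 = 124.32 → 124
  → #85797C
24% shade:
  R: 192 + 0.24×(0−192) = 192 − 46.08 = 145.92 → 146
  G: 38 + 0.24×(0−38) = 38 − 9.12 = 28.88 → 29
  B: 82 − 19.68 = 62.32 → 62
  → #921D3E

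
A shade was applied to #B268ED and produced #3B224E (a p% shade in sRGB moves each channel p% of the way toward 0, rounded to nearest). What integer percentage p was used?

#B268ED is rgb(178, 104, 237); #3B224E is rgb(59, 34, 78).
On the B channel (widest range): 78 ≈ 237 + (p/100)(0 − 237), so p ≈ 100×(78 − 237)/(0 − 237) = -15900/-237 = 67.09.
p = 67 reproduces all three channels after rounding.

67%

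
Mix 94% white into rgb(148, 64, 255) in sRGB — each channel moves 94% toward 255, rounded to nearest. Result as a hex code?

#f9f4ff

Per channel, c → c + 0.94(255 − c):
  R: 148 + 0.94×(255−148) = 148 + 100.58 = 248.58 → 249
  G: 64 + 0.94×(255−64) = 64 + 179.54 = 243.54 → 244
  B: 255 + 0.94×(255−255) = 255 + 0 = 255 → 255
rgb(249, 244, 255) = #f9f4ff.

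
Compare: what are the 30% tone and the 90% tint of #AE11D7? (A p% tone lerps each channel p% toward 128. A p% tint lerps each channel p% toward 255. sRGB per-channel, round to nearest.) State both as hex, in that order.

#AE11D7 is rgb(174, 17, 215).
30% tone:
  R: 174 + 0.3×(128−174) = 174 − 13.8 = 160.2 → 160
  G: 17 + 33.3 = 50.3 → 50
  B: 215 − 26.1 = 188.9 → 189
  → #A032BD
90% tint:
  R: 174 + 0.9×(255−174) = 174 + 72.9 = 246.9 → 247
  G: 17 + 0.9×(255−17) = 17 + 214.2 = 231.2 → 231
  B: 215 + 36 = 251 → 251
  → #F7E7FB

#A032BD, #F7E7FB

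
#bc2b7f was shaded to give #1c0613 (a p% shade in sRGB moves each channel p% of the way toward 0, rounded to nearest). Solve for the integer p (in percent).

85%

#bc2b7f is rgb(188, 43, 127); #1c0613 is rgb(28, 6, 19).
On the R channel (widest range): 28 ≈ 188 + (p/100)(0 − 188), so p ≈ 100×(28 − 188)/(0 − 188) = -16000/-188 = 85.11.
p = 85 reproduces all three channels after rounding.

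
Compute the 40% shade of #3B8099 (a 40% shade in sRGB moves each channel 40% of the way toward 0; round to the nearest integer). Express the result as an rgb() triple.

#3B8099 is rgb(59, 128, 153).
Lerp each channel 40% toward 0:
  R: 59 + 0.4×(0−59) = 59 − 23.6 = 35.4 → 35
  G: 128 − 51.2 = 76.8 → 77
  B: 153 + 0.4×(0−153) = 153 − 61.2 = 91.8 → 92

rgb(35, 77, 92)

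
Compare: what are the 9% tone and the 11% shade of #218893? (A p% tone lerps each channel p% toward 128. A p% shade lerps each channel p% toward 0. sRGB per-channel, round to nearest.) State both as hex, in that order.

#218893 is rgb(33, 136, 147).
9% tone:
  R: 33 + 8.55 = 41.55 → 42
  G: 136 + 0.09×(128−136) = 136 − 0.72 = 135.28 → 135
  B: 147 + 0.09×(128−147) = 147 − 1.71 = 145.29 → 145
  → #2a8791
11% shade:
  R: 33 + 0.11×(0−33) = 33 − 3.63 = 29.37 → 29
  G: 136 + 0.11×(0−136) = 136 − 14.96 = 121.04 → 121
  B: 147 − 16.17 = 130.83 → 131
  → #1d7983

#2a8791, #1d7983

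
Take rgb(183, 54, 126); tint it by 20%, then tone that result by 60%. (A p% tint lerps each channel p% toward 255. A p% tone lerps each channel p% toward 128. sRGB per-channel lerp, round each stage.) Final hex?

A 20% tint moves each channel 20% toward 255:
  R: 183 + 14.4 = 197.4 → 197
  G: 54 + 0.2×(255−54) = 54 + 40.2 = 94.2 → 94
  B: 126 + 0.2×(255−126) = 126 + 25.8 = 151.8 → 152
After the tint: rgb(197, 94, 152) = #C55E98.
Per channel, c → c + 0.6(128 − c):
  R: 197 + 0.6×(128−197) = 197 − 41.4 = 155.6 → 156
  G: 94 + 20.4 = 114.4 → 114
  B: 152 + 0.6×(128−152) = 152 − 14.4 = 137.6 → 138
rgb(156, 114, 138) = #9C728A.

#9C728A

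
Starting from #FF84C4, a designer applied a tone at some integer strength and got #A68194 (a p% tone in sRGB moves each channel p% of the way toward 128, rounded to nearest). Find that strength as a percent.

#FF84C4 is rgb(255, 132, 196); #A68194 is rgb(166, 129, 148).
On the R channel (widest range): 166 ≈ 255 + (p/100)(128 − 255), so p ≈ 100×(166 − 255)/(128 − 255) = -8900/-127 = 70.08.
p = 70 reproduces all three channels after rounding.

70%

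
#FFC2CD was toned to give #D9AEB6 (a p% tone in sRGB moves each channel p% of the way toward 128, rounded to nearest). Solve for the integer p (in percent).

30%

#FFC2CD is rgb(255, 194, 205); #D9AEB6 is rgb(217, 174, 182).
On the R channel (widest range): 217 ≈ 255 + (p/100)(128 − 255), so p ≈ 100×(217 − 255)/(128 − 255) = -3800/-127 = 29.92.
p = 30 reproduces all three channels after rounding.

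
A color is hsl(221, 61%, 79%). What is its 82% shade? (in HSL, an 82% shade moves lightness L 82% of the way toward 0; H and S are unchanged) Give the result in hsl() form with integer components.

L moves 82% from 79 toward 0: 79 − 64.78 = 14.22 → 14.
H and S are unchanged.

hsl(221, 61%, 14%)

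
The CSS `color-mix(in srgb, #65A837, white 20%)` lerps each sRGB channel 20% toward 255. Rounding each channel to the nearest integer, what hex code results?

#65A837 is rgb(101, 168, 55).
A 20% tint moves each channel 20% toward 255:
  R: 101 + 30.8 = 131.8 → 132
  G: 168 + 0.2×(255−168) = 168 + 17.4 = 185.4 → 185
  B: 55 + 0.2×(255−55) = 55 + 40 = 95 → 95
rgb(132, 185, 95) = #84B95F.

#84B95F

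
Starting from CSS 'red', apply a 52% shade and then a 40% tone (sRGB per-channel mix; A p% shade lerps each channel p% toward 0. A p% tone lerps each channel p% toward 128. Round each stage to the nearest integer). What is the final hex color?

CSS red is rgb(255, 0, 0).
A 52% shade moves each channel 52% toward 0:
  R: 255 + 0.52×(0−255) = 255 − 132.6 = 122.4 → 122
  G: 0 + 0.52×(0−0) = 0 + 0 = 0 → 0
  B: 0 + 0.52×(0−0) = 0 + 0 = 0 → 0
After the shade: rgb(122, 0, 0) = #7A0000.
Lerp each channel 40% toward 128:
  R: 122 + 0.4×(128−122) = 122 + 2.4 = 124.4 → 124
  G: 0 + 0.4×(128−0) = 0 + 51.2 = 51.2 → 51
  B: 0 + 0.4×(128−0) = 0 + 51.2 = 51.2 → 51
rgb(124, 51, 51) = #7C3333.

#7C3333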